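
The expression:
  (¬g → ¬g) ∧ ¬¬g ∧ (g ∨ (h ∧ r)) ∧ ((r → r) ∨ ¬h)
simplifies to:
g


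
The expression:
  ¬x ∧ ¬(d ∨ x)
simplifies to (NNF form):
¬d ∧ ¬x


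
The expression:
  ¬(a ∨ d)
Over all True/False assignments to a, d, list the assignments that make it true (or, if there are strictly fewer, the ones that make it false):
is true only for:
  a=False, d=False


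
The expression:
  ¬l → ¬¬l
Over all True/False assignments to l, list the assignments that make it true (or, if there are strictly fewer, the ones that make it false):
is true only for:
  l=True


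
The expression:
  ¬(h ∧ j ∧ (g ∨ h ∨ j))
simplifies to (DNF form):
¬h ∨ ¬j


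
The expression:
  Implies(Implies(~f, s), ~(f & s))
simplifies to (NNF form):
~f | ~s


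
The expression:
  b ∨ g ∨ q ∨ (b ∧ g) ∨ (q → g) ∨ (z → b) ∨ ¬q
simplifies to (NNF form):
True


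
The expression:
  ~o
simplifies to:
~o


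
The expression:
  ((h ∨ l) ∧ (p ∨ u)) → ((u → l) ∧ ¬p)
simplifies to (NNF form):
(l ∧ ¬p) ∨ (¬h ∧ ¬l) ∨ (¬p ∧ ¬u)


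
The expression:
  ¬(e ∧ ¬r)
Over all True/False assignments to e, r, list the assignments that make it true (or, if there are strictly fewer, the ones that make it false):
is false only for:
  e=True, r=False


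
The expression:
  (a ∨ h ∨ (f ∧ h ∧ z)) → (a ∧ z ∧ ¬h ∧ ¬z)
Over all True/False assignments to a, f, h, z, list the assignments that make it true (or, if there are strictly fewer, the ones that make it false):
is true only for:
  a=False, f=False, h=False, z=False;
  a=False, f=False, h=False, z=True;
  a=False, f=True, h=False, z=False;
  a=False, f=True, h=False, z=True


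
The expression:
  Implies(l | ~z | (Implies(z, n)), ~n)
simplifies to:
~n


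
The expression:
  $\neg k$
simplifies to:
$\neg k$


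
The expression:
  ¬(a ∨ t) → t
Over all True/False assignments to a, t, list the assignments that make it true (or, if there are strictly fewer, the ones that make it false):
is false only for:
  a=False, t=False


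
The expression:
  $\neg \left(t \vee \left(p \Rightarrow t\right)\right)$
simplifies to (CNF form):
$p \wedge \neg t$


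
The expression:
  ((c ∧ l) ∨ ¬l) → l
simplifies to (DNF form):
l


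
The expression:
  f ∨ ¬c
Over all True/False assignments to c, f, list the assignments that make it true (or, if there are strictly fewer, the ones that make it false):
is false only for:
  c=True, f=False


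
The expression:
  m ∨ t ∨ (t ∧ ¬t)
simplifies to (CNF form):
m ∨ t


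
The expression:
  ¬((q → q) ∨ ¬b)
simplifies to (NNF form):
False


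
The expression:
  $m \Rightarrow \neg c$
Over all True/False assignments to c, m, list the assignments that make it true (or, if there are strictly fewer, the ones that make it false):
is false only for:
  c=True, m=True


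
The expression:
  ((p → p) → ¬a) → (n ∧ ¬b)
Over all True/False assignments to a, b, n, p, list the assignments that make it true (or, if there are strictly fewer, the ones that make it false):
is false only for:
  a=False, b=False, n=False, p=False;
  a=False, b=False, n=False, p=True;
  a=False, b=True, n=False, p=False;
  a=False, b=True, n=False, p=True;
  a=False, b=True, n=True, p=False;
  a=False, b=True, n=True, p=True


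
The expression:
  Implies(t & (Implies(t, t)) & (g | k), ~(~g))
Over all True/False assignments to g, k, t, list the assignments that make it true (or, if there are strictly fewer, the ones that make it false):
is false only for:
  g=False, k=True, t=True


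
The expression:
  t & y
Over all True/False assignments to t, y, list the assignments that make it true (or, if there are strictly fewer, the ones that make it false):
is true only for:
  t=True, y=True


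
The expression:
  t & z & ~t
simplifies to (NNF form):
False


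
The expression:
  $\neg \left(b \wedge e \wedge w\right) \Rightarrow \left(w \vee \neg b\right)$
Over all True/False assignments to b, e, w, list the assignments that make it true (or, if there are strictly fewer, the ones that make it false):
is false only for:
  b=True, e=False, w=False;
  b=True, e=True, w=False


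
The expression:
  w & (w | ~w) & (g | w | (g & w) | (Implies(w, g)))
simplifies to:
w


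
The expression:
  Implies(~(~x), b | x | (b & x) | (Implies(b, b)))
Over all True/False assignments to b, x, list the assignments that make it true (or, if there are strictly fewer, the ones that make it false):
is always true.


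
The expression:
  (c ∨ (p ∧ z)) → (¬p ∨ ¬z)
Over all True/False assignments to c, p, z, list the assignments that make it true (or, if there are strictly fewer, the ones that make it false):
is false only for:
  c=False, p=True, z=True;
  c=True, p=True, z=True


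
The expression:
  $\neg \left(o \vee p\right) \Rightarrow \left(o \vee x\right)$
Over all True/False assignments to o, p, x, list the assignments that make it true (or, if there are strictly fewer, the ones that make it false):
is false only for:
  o=False, p=False, x=False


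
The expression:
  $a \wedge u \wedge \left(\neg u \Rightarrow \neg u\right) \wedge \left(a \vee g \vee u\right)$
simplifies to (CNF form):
$a \wedge u$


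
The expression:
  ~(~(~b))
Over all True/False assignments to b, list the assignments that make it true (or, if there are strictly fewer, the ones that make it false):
is true only for:
  b=False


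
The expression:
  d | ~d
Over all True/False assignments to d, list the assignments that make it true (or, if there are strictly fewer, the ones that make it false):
is always true.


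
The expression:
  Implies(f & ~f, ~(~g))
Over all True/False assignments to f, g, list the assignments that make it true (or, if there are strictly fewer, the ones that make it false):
is always true.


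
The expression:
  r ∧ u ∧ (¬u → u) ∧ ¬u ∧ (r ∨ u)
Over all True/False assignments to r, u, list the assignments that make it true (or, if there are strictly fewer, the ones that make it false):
is never true.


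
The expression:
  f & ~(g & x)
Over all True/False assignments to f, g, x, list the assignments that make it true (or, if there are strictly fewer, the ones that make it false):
is true only for:
  f=True, g=False, x=False;
  f=True, g=False, x=True;
  f=True, g=True, x=False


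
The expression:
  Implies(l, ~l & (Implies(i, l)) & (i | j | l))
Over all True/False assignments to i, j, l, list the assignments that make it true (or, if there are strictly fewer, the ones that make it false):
is true only for:
  i=False, j=False, l=False;
  i=False, j=True, l=False;
  i=True, j=False, l=False;
  i=True, j=True, l=False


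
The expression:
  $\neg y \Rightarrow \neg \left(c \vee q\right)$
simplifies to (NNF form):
$y \vee \left(\neg c \wedge \neg q\right)$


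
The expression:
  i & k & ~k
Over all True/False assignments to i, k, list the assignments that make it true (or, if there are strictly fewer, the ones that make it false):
is never true.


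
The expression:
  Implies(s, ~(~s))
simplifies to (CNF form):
True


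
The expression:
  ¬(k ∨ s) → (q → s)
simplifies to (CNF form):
k ∨ s ∨ ¬q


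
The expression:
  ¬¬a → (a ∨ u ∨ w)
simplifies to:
True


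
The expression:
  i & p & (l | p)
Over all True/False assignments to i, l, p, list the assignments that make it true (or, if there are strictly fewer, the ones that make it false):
is true only for:
  i=True, l=False, p=True;
  i=True, l=True, p=True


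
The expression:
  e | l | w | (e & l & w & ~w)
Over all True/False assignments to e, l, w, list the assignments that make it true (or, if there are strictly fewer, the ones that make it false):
is false only for:
  e=False, l=False, w=False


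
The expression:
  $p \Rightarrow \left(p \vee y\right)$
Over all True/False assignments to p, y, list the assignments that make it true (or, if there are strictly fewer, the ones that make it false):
is always true.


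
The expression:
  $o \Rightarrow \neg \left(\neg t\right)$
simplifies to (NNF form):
$t \vee \neg o$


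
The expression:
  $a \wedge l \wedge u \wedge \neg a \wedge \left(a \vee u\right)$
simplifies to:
$\text{False}$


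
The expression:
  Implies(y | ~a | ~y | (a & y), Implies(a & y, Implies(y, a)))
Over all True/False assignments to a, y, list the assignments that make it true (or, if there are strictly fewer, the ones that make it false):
is always true.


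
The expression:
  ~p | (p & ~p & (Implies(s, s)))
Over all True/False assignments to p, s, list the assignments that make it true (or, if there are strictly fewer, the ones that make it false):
is true only for:
  p=False, s=False;
  p=False, s=True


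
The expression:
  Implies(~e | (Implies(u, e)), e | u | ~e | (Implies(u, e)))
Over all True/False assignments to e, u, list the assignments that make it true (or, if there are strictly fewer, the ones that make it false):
is always true.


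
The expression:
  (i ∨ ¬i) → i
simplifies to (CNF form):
i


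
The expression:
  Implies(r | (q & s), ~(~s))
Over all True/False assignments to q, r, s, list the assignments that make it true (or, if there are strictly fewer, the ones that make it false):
is false only for:
  q=False, r=True, s=False;
  q=True, r=True, s=False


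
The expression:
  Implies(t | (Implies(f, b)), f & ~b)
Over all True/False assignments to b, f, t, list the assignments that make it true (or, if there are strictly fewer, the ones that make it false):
is true only for:
  b=False, f=True, t=False;
  b=False, f=True, t=True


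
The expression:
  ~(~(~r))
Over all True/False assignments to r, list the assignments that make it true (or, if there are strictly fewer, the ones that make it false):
is true only for:
  r=False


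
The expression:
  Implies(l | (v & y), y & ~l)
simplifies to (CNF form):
~l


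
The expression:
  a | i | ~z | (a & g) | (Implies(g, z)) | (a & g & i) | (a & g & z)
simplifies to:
True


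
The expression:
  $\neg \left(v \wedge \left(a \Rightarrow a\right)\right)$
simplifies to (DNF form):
$\neg v$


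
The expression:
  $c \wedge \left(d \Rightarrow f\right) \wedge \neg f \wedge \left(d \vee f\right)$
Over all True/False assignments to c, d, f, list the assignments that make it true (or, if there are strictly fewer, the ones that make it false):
is never true.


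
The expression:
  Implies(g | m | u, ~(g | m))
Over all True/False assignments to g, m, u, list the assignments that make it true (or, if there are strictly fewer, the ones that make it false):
is true only for:
  g=False, m=False, u=False;
  g=False, m=False, u=True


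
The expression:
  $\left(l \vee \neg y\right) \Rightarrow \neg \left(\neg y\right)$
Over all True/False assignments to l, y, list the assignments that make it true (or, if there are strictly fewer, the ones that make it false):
is true only for:
  l=False, y=True;
  l=True, y=True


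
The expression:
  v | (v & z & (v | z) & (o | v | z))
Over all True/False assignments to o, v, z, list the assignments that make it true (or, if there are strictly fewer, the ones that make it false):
is true only for:
  o=False, v=True, z=False;
  o=False, v=True, z=True;
  o=True, v=True, z=False;
  o=True, v=True, z=True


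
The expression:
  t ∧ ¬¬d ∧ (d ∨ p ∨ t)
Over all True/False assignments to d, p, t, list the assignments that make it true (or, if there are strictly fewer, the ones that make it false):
is true only for:
  d=True, p=False, t=True;
  d=True, p=True, t=True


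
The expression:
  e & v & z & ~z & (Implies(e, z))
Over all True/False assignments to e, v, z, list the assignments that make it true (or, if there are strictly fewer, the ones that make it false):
is never true.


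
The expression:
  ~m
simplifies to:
~m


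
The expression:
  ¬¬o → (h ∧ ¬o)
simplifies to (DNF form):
¬o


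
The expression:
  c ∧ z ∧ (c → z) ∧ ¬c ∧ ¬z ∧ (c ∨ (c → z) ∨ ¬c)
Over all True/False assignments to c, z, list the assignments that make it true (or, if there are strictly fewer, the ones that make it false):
is never true.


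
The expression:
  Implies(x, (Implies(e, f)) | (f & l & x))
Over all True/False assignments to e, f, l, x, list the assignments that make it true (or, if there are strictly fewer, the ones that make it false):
is false only for:
  e=True, f=False, l=False, x=True;
  e=True, f=False, l=True, x=True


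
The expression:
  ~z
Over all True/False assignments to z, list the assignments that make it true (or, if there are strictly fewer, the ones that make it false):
is true only for:
  z=False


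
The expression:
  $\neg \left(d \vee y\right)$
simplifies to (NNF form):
$\neg d \wedge \neg y$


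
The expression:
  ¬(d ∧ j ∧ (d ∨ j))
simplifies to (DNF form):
¬d ∨ ¬j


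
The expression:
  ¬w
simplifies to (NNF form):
¬w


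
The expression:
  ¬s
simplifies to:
¬s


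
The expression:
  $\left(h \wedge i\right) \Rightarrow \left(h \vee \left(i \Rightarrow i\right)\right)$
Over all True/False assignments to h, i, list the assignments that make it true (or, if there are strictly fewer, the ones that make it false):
is always true.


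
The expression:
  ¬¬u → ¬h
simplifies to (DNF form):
¬h ∨ ¬u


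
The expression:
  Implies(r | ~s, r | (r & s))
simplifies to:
r | s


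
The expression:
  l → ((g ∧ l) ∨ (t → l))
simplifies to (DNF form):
True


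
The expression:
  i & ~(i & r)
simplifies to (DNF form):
i & ~r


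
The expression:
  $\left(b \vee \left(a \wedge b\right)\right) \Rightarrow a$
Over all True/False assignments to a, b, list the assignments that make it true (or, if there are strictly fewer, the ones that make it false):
is false only for:
  a=False, b=True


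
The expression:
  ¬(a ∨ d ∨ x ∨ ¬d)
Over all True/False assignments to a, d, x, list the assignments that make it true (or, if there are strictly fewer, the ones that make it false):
is never true.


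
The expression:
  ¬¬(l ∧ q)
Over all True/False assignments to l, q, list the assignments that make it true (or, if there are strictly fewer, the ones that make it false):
is true only for:
  l=True, q=True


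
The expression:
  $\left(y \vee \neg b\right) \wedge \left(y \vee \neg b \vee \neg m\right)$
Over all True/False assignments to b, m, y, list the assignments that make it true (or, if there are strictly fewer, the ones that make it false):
is false only for:
  b=True, m=False, y=False;
  b=True, m=True, y=False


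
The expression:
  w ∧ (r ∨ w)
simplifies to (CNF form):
w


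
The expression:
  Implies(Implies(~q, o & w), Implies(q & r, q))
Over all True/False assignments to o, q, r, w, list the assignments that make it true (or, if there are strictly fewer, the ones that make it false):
is always true.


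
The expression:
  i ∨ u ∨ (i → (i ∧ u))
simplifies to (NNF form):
True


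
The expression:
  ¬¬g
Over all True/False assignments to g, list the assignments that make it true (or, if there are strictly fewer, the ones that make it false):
is true only for:
  g=True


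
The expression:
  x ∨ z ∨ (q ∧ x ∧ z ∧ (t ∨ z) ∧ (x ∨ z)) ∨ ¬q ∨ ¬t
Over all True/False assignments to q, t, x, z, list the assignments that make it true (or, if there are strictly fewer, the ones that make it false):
is false only for:
  q=True, t=True, x=False, z=False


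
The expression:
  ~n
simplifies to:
~n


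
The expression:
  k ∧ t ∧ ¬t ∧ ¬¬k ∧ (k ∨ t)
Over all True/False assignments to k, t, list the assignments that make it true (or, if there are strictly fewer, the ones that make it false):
is never true.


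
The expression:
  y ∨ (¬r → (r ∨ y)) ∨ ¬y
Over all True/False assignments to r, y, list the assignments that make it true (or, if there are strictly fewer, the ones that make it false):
is always true.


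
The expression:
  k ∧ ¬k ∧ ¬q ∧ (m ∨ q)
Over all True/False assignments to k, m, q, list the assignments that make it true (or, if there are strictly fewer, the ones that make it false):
is never true.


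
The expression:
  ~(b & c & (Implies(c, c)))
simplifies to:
~b | ~c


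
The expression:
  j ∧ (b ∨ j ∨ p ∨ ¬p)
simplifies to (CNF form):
j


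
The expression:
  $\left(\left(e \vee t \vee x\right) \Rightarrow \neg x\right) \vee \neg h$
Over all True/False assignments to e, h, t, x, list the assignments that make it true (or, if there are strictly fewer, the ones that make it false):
is false only for:
  e=False, h=True, t=False, x=True;
  e=False, h=True, t=True, x=True;
  e=True, h=True, t=False, x=True;
  e=True, h=True, t=True, x=True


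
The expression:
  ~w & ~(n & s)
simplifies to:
~w & (~n | ~s)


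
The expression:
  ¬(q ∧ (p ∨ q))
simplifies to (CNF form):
¬q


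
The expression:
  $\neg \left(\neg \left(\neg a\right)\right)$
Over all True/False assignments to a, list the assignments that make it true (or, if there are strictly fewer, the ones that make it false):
is true only for:
  a=False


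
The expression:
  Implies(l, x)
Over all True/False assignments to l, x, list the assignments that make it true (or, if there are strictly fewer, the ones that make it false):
is false only for:
  l=True, x=False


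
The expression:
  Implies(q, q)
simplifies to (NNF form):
True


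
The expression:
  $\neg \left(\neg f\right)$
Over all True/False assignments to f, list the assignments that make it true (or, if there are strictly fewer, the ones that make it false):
is true only for:
  f=True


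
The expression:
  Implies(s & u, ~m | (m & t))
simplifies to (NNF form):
t | ~m | ~s | ~u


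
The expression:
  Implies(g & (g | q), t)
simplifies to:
t | ~g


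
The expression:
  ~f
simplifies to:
~f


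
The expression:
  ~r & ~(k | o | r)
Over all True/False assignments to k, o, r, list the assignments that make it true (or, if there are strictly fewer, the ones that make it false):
is true only for:
  k=False, o=False, r=False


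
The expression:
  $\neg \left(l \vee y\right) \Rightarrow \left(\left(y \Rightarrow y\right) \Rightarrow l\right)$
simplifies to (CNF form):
$l \vee y$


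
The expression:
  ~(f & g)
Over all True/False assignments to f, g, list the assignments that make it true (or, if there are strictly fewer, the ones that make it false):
is false only for:
  f=True, g=True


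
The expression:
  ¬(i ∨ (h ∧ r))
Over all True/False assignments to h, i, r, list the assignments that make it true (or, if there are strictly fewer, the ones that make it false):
is true only for:
  h=False, i=False, r=False;
  h=False, i=False, r=True;
  h=True, i=False, r=False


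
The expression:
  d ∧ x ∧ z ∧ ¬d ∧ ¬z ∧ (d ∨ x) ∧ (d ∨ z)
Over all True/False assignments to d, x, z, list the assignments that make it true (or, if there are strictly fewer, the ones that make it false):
is never true.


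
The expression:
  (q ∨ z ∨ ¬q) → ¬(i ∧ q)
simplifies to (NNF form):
¬i ∨ ¬q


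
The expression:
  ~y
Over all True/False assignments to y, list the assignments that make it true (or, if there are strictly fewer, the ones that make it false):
is true only for:
  y=False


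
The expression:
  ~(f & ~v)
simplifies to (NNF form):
v | ~f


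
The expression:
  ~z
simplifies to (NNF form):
~z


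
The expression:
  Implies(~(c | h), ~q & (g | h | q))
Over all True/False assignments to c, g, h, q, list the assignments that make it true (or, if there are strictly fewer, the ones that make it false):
is false only for:
  c=False, g=False, h=False, q=False;
  c=False, g=False, h=False, q=True;
  c=False, g=True, h=False, q=True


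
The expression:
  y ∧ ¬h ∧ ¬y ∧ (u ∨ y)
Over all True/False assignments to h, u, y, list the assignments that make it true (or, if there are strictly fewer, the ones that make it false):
is never true.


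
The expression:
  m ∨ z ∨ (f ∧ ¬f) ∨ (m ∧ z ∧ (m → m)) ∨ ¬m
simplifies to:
True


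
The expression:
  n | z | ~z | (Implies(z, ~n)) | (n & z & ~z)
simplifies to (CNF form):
True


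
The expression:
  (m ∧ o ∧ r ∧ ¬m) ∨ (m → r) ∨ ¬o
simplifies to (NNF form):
r ∨ ¬m ∨ ¬o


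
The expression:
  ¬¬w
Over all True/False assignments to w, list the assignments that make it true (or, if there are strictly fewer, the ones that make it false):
is true only for:
  w=True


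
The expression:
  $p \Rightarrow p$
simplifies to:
$\text{True}$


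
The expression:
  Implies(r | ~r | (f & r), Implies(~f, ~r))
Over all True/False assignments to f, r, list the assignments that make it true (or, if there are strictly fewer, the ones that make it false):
is false only for:
  f=False, r=True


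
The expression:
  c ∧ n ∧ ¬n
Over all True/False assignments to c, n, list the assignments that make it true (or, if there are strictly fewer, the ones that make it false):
is never true.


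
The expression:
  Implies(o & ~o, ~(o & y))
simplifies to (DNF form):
True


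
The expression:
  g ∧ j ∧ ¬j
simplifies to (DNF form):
False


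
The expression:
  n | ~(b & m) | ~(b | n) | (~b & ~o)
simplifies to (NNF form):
n | ~b | ~m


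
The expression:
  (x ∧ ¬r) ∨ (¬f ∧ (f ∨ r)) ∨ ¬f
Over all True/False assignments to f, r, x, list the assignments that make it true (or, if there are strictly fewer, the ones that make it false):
is false only for:
  f=True, r=False, x=False;
  f=True, r=True, x=False;
  f=True, r=True, x=True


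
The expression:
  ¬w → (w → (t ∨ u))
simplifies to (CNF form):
True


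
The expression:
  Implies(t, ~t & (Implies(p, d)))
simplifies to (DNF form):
~t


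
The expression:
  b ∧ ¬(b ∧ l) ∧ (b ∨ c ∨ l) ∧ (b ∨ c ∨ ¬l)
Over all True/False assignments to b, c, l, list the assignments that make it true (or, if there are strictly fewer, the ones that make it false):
is true only for:
  b=True, c=False, l=False;
  b=True, c=True, l=False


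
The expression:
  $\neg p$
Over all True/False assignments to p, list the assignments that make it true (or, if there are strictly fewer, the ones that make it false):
is true only for:
  p=False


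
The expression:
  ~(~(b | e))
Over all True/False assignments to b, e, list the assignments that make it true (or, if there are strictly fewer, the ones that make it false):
is false only for:
  b=False, e=False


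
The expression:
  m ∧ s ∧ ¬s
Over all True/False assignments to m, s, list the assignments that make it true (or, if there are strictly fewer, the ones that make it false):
is never true.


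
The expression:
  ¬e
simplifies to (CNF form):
¬e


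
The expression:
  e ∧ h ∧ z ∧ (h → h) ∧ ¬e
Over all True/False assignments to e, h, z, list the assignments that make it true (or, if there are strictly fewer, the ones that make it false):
is never true.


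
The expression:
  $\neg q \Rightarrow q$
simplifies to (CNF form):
$q$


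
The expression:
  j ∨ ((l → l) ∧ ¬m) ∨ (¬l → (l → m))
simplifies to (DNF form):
True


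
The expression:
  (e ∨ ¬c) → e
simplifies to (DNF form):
c ∨ e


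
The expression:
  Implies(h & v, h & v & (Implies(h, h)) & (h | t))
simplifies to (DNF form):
True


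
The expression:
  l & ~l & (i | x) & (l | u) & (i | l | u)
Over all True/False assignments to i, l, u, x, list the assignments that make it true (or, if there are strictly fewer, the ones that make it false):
is never true.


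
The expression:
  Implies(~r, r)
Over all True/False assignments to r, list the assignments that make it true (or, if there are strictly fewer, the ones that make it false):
is true only for:
  r=True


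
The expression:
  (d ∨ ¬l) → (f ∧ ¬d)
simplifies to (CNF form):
¬d ∧ (f ∨ l)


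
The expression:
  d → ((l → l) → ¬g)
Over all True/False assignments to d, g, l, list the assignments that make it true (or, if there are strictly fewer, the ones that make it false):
is false only for:
  d=True, g=True, l=False;
  d=True, g=True, l=True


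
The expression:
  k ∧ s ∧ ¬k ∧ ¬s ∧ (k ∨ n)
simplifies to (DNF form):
False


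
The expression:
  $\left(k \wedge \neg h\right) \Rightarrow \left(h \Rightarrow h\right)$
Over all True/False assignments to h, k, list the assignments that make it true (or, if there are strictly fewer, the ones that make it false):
is always true.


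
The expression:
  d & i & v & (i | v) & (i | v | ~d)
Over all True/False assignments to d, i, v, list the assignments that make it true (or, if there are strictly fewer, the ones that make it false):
is true only for:
  d=True, i=True, v=True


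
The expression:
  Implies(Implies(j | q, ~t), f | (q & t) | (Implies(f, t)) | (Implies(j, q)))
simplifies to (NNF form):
True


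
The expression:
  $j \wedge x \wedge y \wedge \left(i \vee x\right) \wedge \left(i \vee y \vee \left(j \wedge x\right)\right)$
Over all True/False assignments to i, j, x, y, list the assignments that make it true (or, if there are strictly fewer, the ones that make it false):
is true only for:
  i=False, j=True, x=True, y=True;
  i=True, j=True, x=True, y=True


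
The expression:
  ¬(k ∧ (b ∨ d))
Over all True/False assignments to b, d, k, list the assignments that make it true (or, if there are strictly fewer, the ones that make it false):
is false only for:
  b=False, d=True, k=True;
  b=True, d=False, k=True;
  b=True, d=True, k=True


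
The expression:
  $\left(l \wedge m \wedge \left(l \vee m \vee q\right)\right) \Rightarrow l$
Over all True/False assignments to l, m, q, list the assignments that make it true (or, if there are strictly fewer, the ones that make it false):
is always true.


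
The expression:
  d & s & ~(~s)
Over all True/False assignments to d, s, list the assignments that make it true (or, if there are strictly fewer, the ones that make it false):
is true only for:
  d=True, s=True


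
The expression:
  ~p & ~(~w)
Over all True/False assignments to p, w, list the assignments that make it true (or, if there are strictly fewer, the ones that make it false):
is true only for:
  p=False, w=True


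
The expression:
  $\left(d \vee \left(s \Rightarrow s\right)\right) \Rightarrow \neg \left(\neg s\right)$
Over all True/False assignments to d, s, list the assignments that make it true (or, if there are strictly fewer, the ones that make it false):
is true only for:
  d=False, s=True;
  d=True, s=True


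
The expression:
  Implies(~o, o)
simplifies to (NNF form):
o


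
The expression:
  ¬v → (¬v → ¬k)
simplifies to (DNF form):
v ∨ ¬k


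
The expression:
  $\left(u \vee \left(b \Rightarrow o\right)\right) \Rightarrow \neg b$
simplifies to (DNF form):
$\left(\neg o \wedge \neg u\right) \vee \neg b$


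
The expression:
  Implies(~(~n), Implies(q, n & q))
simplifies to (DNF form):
True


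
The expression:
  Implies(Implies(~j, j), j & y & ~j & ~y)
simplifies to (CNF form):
~j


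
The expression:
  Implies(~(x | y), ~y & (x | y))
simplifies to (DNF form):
x | y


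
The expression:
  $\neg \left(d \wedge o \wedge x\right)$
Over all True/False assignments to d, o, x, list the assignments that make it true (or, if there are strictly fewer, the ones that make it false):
is false only for:
  d=True, o=True, x=True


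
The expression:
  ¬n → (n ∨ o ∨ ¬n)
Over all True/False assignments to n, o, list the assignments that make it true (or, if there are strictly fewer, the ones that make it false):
is always true.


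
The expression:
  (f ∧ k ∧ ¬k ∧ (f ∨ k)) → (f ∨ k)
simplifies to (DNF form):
True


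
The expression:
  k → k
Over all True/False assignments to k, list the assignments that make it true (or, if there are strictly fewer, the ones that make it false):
is always true.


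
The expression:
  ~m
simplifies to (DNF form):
~m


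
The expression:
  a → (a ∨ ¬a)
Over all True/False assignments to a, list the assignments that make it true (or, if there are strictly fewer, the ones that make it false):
is always true.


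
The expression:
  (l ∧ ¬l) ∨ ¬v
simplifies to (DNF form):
¬v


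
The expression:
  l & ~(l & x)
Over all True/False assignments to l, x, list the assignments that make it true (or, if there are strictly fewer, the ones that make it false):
is true only for:
  l=True, x=False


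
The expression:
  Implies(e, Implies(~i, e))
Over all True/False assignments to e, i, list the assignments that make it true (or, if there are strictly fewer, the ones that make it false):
is always true.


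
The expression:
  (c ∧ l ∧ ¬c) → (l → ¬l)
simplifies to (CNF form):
True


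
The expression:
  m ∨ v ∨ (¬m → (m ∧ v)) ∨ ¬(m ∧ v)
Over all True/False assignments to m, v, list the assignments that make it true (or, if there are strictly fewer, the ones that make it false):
is always true.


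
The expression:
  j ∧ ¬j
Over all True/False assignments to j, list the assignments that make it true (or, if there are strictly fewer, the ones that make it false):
is never true.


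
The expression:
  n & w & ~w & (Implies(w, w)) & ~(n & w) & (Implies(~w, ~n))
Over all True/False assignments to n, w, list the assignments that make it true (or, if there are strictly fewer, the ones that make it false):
is never true.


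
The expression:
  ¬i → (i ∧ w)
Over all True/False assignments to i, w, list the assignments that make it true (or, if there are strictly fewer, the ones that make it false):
is true only for:
  i=True, w=False;
  i=True, w=True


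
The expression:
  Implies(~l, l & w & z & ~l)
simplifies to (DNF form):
l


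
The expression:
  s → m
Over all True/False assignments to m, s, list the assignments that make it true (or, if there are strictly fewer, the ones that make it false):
is false only for:
  m=False, s=True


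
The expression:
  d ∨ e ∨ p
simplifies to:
d ∨ e ∨ p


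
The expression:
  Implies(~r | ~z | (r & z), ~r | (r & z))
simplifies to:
z | ~r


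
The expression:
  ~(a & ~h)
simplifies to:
h | ~a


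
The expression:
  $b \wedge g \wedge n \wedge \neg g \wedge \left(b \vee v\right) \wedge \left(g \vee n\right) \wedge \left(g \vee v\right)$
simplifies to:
$\text{False}$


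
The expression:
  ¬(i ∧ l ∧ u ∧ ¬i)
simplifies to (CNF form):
True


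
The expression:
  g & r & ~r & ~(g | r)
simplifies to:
False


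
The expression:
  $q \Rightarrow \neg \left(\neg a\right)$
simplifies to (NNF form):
$a \vee \neg q$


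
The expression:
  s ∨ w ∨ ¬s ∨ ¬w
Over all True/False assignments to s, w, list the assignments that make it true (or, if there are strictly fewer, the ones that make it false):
is always true.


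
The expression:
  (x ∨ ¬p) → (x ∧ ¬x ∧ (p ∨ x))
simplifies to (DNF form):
p ∧ ¬x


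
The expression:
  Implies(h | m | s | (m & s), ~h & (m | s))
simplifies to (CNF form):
~h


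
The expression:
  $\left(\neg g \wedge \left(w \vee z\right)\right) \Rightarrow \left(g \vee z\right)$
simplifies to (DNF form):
$g \vee z \vee \neg w$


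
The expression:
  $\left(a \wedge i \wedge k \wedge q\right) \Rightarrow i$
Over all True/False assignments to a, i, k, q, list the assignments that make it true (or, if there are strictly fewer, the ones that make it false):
is always true.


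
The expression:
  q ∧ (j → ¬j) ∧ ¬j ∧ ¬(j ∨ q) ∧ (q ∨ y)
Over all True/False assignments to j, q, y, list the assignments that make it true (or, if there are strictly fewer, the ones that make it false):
is never true.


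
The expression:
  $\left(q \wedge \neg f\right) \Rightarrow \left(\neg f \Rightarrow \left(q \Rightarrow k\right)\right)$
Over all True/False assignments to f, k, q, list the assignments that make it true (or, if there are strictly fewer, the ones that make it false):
is false only for:
  f=False, k=False, q=True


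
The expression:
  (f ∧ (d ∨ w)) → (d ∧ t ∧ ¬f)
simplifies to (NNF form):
(¬d ∧ ¬w) ∨ ¬f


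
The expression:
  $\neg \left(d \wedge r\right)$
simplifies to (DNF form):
$\neg d \vee \neg r$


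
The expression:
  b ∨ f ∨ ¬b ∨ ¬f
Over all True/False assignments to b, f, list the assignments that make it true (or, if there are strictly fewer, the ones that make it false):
is always true.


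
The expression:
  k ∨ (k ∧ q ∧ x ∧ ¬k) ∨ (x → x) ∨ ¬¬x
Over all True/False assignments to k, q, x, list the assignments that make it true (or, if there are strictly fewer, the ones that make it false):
is always true.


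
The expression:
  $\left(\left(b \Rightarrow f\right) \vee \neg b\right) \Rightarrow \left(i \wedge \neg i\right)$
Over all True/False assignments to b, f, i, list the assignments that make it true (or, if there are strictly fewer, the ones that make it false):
is true only for:
  b=True, f=False, i=False;
  b=True, f=False, i=True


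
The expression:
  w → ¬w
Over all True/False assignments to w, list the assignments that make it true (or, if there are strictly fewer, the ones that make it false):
is true only for:
  w=False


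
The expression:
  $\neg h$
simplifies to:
$\neg h$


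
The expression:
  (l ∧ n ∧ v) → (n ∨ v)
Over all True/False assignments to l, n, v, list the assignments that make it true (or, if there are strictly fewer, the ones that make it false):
is always true.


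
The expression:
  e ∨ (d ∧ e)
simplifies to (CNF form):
e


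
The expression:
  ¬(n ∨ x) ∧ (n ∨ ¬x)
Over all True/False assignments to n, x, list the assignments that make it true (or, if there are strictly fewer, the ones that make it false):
is true only for:
  n=False, x=False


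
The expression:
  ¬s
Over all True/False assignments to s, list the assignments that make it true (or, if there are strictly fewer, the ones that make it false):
is true only for:
  s=False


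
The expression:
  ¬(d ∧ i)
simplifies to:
¬d ∨ ¬i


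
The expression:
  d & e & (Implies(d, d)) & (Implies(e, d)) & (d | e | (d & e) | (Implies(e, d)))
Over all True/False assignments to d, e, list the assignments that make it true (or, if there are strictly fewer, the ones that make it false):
is true only for:
  d=True, e=True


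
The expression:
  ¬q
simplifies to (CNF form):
¬q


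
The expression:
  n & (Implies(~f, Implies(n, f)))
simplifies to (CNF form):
f & n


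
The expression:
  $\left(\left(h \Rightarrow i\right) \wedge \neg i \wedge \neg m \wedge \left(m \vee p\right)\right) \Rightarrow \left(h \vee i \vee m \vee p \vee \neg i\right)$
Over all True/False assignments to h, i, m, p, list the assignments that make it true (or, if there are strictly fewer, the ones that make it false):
is always true.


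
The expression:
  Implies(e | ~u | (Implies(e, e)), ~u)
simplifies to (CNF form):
~u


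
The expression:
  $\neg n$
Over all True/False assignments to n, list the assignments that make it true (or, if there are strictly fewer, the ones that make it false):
is true only for:
  n=False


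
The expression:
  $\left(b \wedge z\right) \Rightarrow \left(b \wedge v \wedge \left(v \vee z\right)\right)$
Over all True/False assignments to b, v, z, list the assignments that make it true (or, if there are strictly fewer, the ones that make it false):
is false only for:
  b=True, v=False, z=True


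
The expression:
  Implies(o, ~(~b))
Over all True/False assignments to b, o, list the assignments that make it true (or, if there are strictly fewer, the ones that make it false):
is false only for:
  b=False, o=True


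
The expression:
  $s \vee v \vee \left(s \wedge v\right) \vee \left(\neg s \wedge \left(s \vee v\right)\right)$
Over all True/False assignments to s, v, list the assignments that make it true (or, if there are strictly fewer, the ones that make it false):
is false only for:
  s=False, v=False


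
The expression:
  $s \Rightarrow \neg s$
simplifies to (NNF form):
$\neg s$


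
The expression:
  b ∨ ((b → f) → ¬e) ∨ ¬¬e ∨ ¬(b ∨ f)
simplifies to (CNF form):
True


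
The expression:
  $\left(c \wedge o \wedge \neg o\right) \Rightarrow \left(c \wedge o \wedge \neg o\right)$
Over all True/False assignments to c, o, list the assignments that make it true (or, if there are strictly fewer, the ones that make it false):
is always true.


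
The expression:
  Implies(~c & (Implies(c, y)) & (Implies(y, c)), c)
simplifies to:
c | y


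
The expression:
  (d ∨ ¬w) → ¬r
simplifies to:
(w ∧ ¬d) ∨ ¬r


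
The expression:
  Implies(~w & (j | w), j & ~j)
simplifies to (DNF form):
w | ~j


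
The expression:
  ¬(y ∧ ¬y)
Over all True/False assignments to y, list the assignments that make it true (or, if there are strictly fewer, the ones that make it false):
is always true.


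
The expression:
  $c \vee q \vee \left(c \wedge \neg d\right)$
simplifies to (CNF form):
$c \vee q$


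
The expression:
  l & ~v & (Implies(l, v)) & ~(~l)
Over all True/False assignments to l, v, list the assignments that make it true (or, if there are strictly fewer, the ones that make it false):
is never true.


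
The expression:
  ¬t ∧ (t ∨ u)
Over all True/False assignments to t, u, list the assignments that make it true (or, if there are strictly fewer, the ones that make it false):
is true only for:
  t=False, u=True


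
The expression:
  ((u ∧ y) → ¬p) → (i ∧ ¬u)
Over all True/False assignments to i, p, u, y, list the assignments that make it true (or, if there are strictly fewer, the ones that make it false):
is true only for:
  i=False, p=True, u=True, y=True;
  i=True, p=False, u=False, y=False;
  i=True, p=False, u=False, y=True;
  i=True, p=True, u=False, y=False;
  i=True, p=True, u=False, y=True;
  i=True, p=True, u=True, y=True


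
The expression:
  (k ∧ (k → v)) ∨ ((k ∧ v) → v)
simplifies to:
True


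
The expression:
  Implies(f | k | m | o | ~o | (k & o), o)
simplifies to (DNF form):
o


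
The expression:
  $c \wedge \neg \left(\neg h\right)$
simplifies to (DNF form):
$c \wedge h$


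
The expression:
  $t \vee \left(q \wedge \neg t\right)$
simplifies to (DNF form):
$q \vee t$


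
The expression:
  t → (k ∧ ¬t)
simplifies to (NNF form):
¬t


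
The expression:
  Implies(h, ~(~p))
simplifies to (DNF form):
p | ~h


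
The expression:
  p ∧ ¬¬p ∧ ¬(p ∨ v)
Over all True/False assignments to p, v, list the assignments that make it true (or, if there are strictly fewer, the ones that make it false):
is never true.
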